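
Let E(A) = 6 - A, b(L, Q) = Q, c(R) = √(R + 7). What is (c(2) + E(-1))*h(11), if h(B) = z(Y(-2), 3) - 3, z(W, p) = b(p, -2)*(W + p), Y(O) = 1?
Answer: -110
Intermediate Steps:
c(R) = √(7 + R)
z(W, p) = -2*W - 2*p (z(W, p) = -2*(W + p) = -2*W - 2*p)
h(B) = -11 (h(B) = (-2*1 - 2*3) - 3 = (-2 - 6) - 3 = -8 - 3 = -11)
(c(2) + E(-1))*h(11) = (√(7 + 2) + (6 - 1*(-1)))*(-11) = (√9 + (6 + 1))*(-11) = (3 + 7)*(-11) = 10*(-11) = -110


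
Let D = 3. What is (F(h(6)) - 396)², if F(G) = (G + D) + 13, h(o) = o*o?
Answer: 118336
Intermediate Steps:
h(o) = o²
F(G) = 16 + G (F(G) = (G + 3) + 13 = (3 + G) + 13 = 16 + G)
(F(h(6)) - 396)² = ((16 + 6²) - 396)² = ((16 + 36) - 396)² = (52 - 396)² = (-344)² = 118336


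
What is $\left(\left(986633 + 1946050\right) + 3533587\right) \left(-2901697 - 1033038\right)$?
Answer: $-25443058888450$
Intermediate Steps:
$\left(\left(986633 + 1946050\right) + 3533587\right) \left(-2901697 - 1033038\right) = \left(2932683 + 3533587\right) \left(-3934735\right) = 6466270 \left(-3934735\right) = -25443058888450$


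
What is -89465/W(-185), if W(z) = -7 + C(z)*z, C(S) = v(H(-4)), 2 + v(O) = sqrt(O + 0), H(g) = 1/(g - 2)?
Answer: -194854770/824839 - 16551025*I*sqrt(6)/824839 ≈ -236.23 - 49.151*I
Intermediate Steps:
H(g) = 1/(-2 + g)
v(O) = -2 + sqrt(O) (v(O) = -2 + sqrt(O + 0) = -2 + sqrt(O))
C(S) = -2 + I*sqrt(6)/6 (C(S) = -2 + sqrt(1/(-2 - 4)) = -2 + sqrt(1/(-6)) = -2 + sqrt(-1/6) = -2 + I*sqrt(6)/6)
W(z) = -7 + z*(-2 + I*sqrt(6)/6) (W(z) = -7 + (-2 + I*sqrt(6)/6)*z = -7 + z*(-2 + I*sqrt(6)/6))
-89465/W(-185) = -89465/(-7 - 1/6*(-185)*(12 - I*sqrt(6))) = -89465/(-7 + (370 - 185*I*sqrt(6)/6)) = -89465/(363 - 185*I*sqrt(6)/6)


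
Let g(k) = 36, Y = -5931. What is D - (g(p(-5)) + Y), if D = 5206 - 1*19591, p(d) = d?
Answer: -8490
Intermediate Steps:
D = -14385 (D = 5206 - 19591 = -14385)
D - (g(p(-5)) + Y) = -14385 - (36 - 5931) = -14385 - 1*(-5895) = -14385 + 5895 = -8490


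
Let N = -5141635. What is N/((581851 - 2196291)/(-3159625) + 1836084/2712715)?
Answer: -1762791488316924625/407234100524 ≈ -4.3287e+6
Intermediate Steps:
N/((581851 - 2196291)/(-3159625) + 1836084/2712715) = -5141635/((581851 - 2196291)/(-3159625) + 1836084/2712715) = -5141635/(-1614440*(-1/3159625) + 1836084*(1/2712715)) = -5141635/(322888/631925 + 1836084/2712715) = -5141635/407234100524/342846485275 = -5141635*342846485275/407234100524 = -1762791488316924625/407234100524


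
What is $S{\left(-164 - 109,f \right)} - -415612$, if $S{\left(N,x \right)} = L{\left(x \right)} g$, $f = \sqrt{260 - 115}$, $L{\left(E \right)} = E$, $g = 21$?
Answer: $415612 + 21 \sqrt{145} \approx 4.1587 \cdot 10^{5}$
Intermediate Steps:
$f = \sqrt{145}$ ($f = \sqrt{260 - 115} = \sqrt{145} \approx 12.042$)
$S{\left(N,x \right)} = 21 x$ ($S{\left(N,x \right)} = x 21 = 21 x$)
$S{\left(-164 - 109,f \right)} - -415612 = 21 \sqrt{145} - -415612 = 21 \sqrt{145} + 415612 = 415612 + 21 \sqrt{145}$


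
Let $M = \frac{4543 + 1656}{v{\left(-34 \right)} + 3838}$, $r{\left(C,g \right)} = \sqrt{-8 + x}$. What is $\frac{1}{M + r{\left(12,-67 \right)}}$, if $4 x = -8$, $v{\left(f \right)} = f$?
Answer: $\frac{23580996}{183131761} - \frac{14470416 i \sqrt{10}}{183131761} \approx 0.12877 - 0.24987 i$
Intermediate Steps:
$x = -2$ ($x = \frac{1}{4} \left(-8\right) = -2$)
$r{\left(C,g \right)} = i \sqrt{10}$ ($r{\left(C,g \right)} = \sqrt{-8 - 2} = \sqrt{-10} = i \sqrt{10}$)
$M = \frac{6199}{3804}$ ($M = \frac{4543 + 1656}{-34 + 3838} = \frac{6199}{3804} \approx 1.6296$)
$\frac{1}{M + r{\left(12,-67 \right)}} = \frac{1}{\frac{6199}{3804} + i \sqrt{10}}$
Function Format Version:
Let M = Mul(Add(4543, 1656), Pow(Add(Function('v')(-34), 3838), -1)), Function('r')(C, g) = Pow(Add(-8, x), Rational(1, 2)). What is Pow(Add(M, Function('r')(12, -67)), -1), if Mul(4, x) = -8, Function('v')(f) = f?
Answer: Add(Rational(23580996, 183131761), Mul(Rational(-14470416, 183131761), I, Pow(10, Rational(1, 2)))) ≈ Add(0.12877, Mul(-0.24987, I))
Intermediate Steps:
x = -2 (x = Mul(Rational(1, 4), -8) = -2)
Function('r')(C, g) = Mul(I, Pow(10, Rational(1, 2))) (Function('r')(C, g) = Pow(Add(-8, -2), Rational(1, 2)) = Pow(-10, Rational(1, 2)) = Mul(I, Pow(10, Rational(1, 2))))
M = Rational(6199, 3804) (M = Mul(Add(4543, 1656), Pow(Add(-34, 3838), -1)) = Mul(6199, Pow(3804, -1)) = Mul(6199, Rational(1, 3804)) = Rational(6199, 3804) ≈ 1.6296)
Pow(Add(M, Function('r')(12, -67)), -1) = Pow(Add(Rational(6199, 3804), Mul(I, Pow(10, Rational(1, 2)))), -1)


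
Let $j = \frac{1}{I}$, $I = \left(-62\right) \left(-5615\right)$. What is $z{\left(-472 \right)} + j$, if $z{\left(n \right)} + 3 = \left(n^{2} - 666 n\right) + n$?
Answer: $\frac{186827793931}{348130} \approx 5.3666 \cdot 10^{5}$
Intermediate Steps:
$z{\left(n \right)} = -3 + n^{2} - 665 n$ ($z{\left(n \right)} = -3 + \left(\left(n^{2} - 666 n\right) + n\right) = -3 + \left(n^{2} - 665 n\right) = -3 + n^{2} - 665 n$)
$I = 348130$
$j = \frac{1}{348130} \approx 2.8725 \cdot 10^{-6}$
$z{\left(-472 \right)} + j = \left(-3 + \left(-472\right)^{2} - -313880\right) + \frac{1}{348130} = \left(-3 + 222784 + 313880\right) + \frac{1}{348130} = 536661 + \frac{1}{348130} = \frac{186827793931}{348130}$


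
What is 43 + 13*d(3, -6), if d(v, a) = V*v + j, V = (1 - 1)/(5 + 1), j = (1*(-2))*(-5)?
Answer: 173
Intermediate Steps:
j = 10 (j = -2*(-5) = 10)
V = 0 (V = 0/6 = 0*(⅙) = 0)
d(v, a) = 10 (d(v, a) = 0*v + 10 = 0 + 10 = 10)
43 + 13*d(3, -6) = 43 + 13*10 = 43 + 130 = 173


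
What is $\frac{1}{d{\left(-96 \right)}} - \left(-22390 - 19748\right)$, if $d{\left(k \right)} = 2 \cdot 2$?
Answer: $\frac{168553}{4} \approx 42138.0$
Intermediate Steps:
$d{\left(k \right)} = 4$
$\frac{1}{d{\left(-96 \right)}} - \left(-22390 - 19748\right) = \frac{1}{4} - \left(-22390 - 19748\right) = \frac{1}{4} - -42138 = \frac{1}{4} + 42138 = \frac{168553}{4}$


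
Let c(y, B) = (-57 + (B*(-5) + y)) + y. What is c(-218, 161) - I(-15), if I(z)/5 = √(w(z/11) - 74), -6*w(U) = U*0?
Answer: -1298 - 5*I*√74 ≈ -1298.0 - 43.012*I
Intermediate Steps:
c(y, B) = -57 - 5*B + 2*y (c(y, B) = (-57 + (-5*B + y)) + y = (-57 + (y - 5*B)) + y = (-57 + y - 5*B) + y = -57 - 5*B + 2*y)
w(U) = 0 (w(U) = -U*0/6 = -⅙*0 = 0)
I(z) = 5*I*√74 (I(z) = 5*√(0 - 74) = 5*√(-74) = 5*(I*√74) = 5*I*√74)
c(-218, 161) - I(-15) = (-57 - 5*161 + 2*(-218)) - 5*I*√74 = (-57 - 805 - 436) - 5*I*√74 = -1298 - 5*I*√74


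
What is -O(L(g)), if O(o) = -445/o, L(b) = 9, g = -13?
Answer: 445/9 ≈ 49.444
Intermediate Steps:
-O(L(g)) = -(-445)/9 = -1*(-445/9) = 445/9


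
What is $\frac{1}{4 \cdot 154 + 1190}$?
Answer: $\frac{1}{1806} \approx 0.00055371$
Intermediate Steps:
$\frac{1}{4 \cdot 154 + 1190} = \frac{1}{616 + 1190} = \frac{1}{1806}$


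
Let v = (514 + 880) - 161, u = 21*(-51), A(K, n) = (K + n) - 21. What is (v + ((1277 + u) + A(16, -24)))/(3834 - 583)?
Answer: 1410/3251 ≈ 0.43371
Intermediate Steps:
A(K, n) = -21 + K + n
u = -1071
v = 1233 (v = 1394 - 161 = 1233)
(v + ((1277 + u) + A(16, -24)))/(3834 - 583) = (1233 + ((1277 - 1071) + (-21 + 16 - 24)))/(3834 - 583) = (1233 + (206 - 29))/3251 = (1233 + 177)*(1/3251) = 1410*(1/3251) = 1410/3251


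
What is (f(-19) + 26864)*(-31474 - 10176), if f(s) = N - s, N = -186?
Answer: -1111930050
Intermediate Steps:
f(s) = -186 - s
(f(-19) + 26864)*(-31474 - 10176) = ((-186 - 1*(-19)) + 26864)*(-31474 - 10176) = ((-186 + 19) + 26864)*(-41650) = (-167 + 26864)*(-41650) = 26697*(-41650) = -1111930050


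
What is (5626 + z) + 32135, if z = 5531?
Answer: 43292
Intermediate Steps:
(5626 + z) + 32135 = (5626 + 5531) + 32135 = 11157 + 32135 = 43292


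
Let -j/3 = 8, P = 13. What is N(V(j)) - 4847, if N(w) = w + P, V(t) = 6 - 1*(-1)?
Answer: -4827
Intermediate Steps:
j = -24 (j = -3*8 = -24)
V(t) = 7 (V(t) = 6 + 1 = 7)
N(w) = 13 + w (N(w) = w + 13 = 13 + w)
N(V(j)) - 4847 = (13 + 7) - 4847 = 20 - 4847 = -4827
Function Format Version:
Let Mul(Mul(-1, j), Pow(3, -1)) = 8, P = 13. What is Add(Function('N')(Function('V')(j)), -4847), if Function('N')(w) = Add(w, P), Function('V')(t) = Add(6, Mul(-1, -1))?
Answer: -4827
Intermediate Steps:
j = -24 (j = Mul(-3, 8) = -24)
Function('V')(t) = 7 (Function('V')(t) = Add(6, 1) = 7)
Function('N')(w) = Add(13, w) (Function('N')(w) = Add(w, 13) = Add(13, w))
Add(Function('N')(Function('V')(j)), -4847) = Add(Add(13, 7), -4847) = Add(20, -4847) = -4827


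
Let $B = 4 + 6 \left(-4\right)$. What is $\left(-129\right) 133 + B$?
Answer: $-17177$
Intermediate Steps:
$B = -20$ ($B = 4 - 24 = -20$)
$\left(-129\right) 133 + B = \left(-129\right) 133 - 20 = -17157 - 20 = -17177$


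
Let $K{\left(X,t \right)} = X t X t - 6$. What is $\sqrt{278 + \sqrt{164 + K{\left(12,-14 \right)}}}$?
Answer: $\sqrt{278 + \sqrt{28382}} \approx 21.13$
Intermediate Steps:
$K{\left(X,t \right)} = -6 + X^{2} t^{2}$ ($K{\left(X,t \right)} = t X^{2} t - 6 = X^{2} t^{2} - 6 = -6 + X^{2} t^{2}$)
$\sqrt{278 + \sqrt{164 + K{\left(12,-14 \right)}}} = \sqrt{278 + \sqrt{164 - \left(6 - 12^{2} \left(-14\right)^{2}\right)}} = \sqrt{278 + \sqrt{164 + \left(-6 + 144 \cdot 196\right)}} = \sqrt{278 + \sqrt{164 + \left(-6 + 28224\right)}} = \sqrt{278 + \sqrt{164 + 28218}} = \sqrt{278 + \sqrt{28382}}$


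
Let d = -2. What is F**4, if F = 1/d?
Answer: 1/16 ≈ 0.062500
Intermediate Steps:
F = -1/2 (F = 1/(-2) = -1/2 ≈ -0.50000)
F**4 = (-1/2)**4 = 1/16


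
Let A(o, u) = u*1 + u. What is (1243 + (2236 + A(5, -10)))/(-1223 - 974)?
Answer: -3459/2197 ≈ -1.5744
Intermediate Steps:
A(o, u) = 2*u (A(o, u) = u + u = 2*u)
(1243 + (2236 + A(5, -10)))/(-1223 - 974) = (1243 + (2236 + 2*(-10)))/(-1223 - 974) = (1243 + (2236 - 20))/(-2197) = (1243 + 2216)*(-1/2197) = 3459*(-1/2197) = -3459/2197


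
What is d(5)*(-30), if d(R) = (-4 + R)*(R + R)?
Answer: -300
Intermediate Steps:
d(R) = 2*R*(-4 + R) (d(R) = (-4 + R)*(2*R) = 2*R*(-4 + R))
d(5)*(-30) = (2*5*(-4 + 5))*(-30) = (2*5*1)*(-30) = 10*(-30) = -300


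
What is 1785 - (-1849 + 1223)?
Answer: 2411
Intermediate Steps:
1785 - (-1849 + 1223) = 1785 - 1*(-626) = 1785 + 626 = 2411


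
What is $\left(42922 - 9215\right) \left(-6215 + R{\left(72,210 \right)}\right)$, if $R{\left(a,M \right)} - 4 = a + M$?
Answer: $-199848803$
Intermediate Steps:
$R{\left(a,M \right)} = 4 + M + a$ ($R{\left(a,M \right)} = 4 + \left(a + M\right) = 4 + \left(M + a\right) = 4 + M + a$)
$\left(42922 - 9215\right) \left(-6215 + R{\left(72,210 \right)}\right) = \left(42922 - 9215\right) \left(-6215 + \left(4 + 210 + 72\right)\right) = 33707 \left(-6215 + 286\right) = 33707 \left(-5929\right) = -199848803$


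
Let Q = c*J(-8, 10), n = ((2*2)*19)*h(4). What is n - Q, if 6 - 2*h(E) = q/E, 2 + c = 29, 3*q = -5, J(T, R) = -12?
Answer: 3407/6 ≈ 567.83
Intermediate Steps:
q = -5/3 (q = (⅓)*(-5) = -5/3 ≈ -1.6667)
c = 27 (c = -2 + 29 = 27)
h(E) = 3 + 5/(6*E) (h(E) = 3 - (-5)/(6*E) = 3 + 5/(6*E))
n = 1463/6 (n = ((2*2)*19)*(3 + (⅚)/4) = (4*19)*(3 + (⅚)*(¼)) = 76*(3 + 5/24) = 76*(77/24) = 1463/6 ≈ 243.83)
Q = -324 (Q = 27*(-12) = -324)
n - Q = 1463/6 - 1*(-324) = 1463/6 + 324 = 3407/6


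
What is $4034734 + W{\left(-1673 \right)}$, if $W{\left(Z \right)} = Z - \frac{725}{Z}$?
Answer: $\frac{6747311778}{1673} \approx 4.0331 \cdot 10^{6}$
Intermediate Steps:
$W{\left(Z \right)} = Z - \frac{725}{Z}$
$4034734 + W{\left(-1673 \right)} = 4034734 - \left(1673 + \frac{725}{-1673}\right) = 4034734 - \frac{2798204}{1673} = \frac{6747311778}{1673}$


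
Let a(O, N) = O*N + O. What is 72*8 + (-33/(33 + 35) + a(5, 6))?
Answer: 41515/68 ≈ 610.51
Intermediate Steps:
a(O, N) = O + N*O (a(O, N) = N*O + O = O + N*O)
72*8 + (-33/(33 + 35) + a(5, 6)) = 72*8 + (-33/(33 + 35) + 5*(1 + 6)) = 576 + (-33/68 + 5*7) = 576 + ((1/68)*(-33) + 35) = 576 + (-33/68 + 35) = 576 + 2347/68 = 41515/68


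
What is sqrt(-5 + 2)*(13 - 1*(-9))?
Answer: 22*I*sqrt(3) ≈ 38.105*I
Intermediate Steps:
sqrt(-5 + 2)*(13 - 1*(-9)) = sqrt(-3)*(13 + 9) = (I*sqrt(3))*22 = 22*I*sqrt(3)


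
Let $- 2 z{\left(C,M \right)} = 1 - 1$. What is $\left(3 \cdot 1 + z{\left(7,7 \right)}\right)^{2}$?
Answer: $9$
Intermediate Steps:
$z{\left(C,M \right)} = 0$ ($z{\left(C,M \right)} = - \frac{1 - 1}{2} = \left(- \frac{1}{2}\right) 0 = 0$)
$\left(3 \cdot 1 + z{\left(7,7 \right)}\right)^{2} = \left(3 \cdot 1 + 0\right)^{2} = \left(3 + 0\right)^{2} = 3^{2} = 9$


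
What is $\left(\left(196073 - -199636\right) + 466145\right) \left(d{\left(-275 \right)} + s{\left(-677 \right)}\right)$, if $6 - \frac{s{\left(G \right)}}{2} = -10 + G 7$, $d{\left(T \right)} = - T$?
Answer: $8433241390$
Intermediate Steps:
$s{\left(G \right)} = 32 - 14 G$ ($s{\left(G \right)} = 12 - 2 \left(-10 + G 7\right) = 12 - 2 \left(-10 + 7 G\right) = 12 - \left(-20 + 14 G\right) = 32 - 14 G$)
$\left(\left(196073 - -199636\right) + 466145\right) \left(d{\left(-275 \right)} + s{\left(-677 \right)}\right) = \left(\left(196073 - -199636\right) + 466145\right) \left(\left(-1\right) \left(-275\right) + \left(32 - -9478\right)\right) = \left(\left(196073 + 199636\right) + 466145\right) \left(275 + \left(32 + 9478\right)\right) = \left(395709 + 466145\right) \left(275 + 9510\right) = 861854 \cdot 9785 = 8433241390$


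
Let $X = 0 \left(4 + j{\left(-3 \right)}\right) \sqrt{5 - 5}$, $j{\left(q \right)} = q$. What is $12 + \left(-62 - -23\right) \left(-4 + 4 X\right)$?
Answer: $168$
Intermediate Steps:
$X = 0$ ($X = 0 \left(4 - 3\right) \sqrt{5 - 5} = 0 \cdot 1 \sqrt{0} = 0 \cdot 1 \cdot 0 = 0 \cdot 0 = 0$)
$12 + \left(-62 - -23\right) \left(-4 + 4 X\right) = 12 + \left(-62 - -23\right) \left(-4 + 4 \cdot 0\right) = 12 + \left(-62 + 23\right) \left(-4 + 0\right) = 12 - -156 = 12 + 156 = 168$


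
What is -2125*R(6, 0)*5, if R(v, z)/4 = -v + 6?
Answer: 0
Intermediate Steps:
R(v, z) = 24 - 4*v (R(v, z) = 4*(-v + 6) = 4*(6 - v) = 24 - 4*v)
-2125*R(6, 0)*5 = -2125*(24 - 4*6)*5 = -2125*(24 - 24)*5 = -0*5 = -2125*0 = 0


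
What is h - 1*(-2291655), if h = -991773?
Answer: 1299882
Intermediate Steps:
h - 1*(-2291655) = -991773 - 1*(-2291655) = -991773 + 2291655 = 1299882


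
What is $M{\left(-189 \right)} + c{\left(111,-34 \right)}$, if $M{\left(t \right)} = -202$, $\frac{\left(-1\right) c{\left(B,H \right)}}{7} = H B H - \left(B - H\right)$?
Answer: $-897399$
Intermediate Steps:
$c{\left(B,H \right)} = - 7 H + 7 B - 7 B H^{2}$ ($c{\left(B,H \right)} = - 7 \left(H B H - \left(B - H\right)\right) = - 7 \left(B H H - \left(B - H\right)\right) = - 7 \left(B H^{2} - \left(B - H\right)\right) = - 7 \left(H - B + B H^{2}\right) = - 7 H + 7 B - 7 B H^{2}$)
$M{\left(-189 \right)} + c{\left(111,-34 \right)} = -202 - \left(-1015 + 898212\right) = -202 + \left(238 + 777 - 777 \cdot 1156\right) = -202 + \left(238 + 777 - 898212\right) = -202 - 897197 = -897399$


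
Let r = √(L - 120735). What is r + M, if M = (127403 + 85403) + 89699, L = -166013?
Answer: 302505 + 14*I*√1463 ≈ 3.0251e+5 + 535.49*I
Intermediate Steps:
M = 302505 (M = 212806 + 89699 = 302505)
r = 14*I*√1463 (r = √(-166013 - 120735) = √(-286748) = 14*I*√1463 ≈ 535.49*I)
r + M = 14*I*√1463 + 302505 = 302505 + 14*I*√1463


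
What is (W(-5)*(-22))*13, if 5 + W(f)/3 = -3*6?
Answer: 19734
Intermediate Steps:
W(f) = -69 (W(f) = -15 + 3*(-3*6) = -15 + 3*(-18) = -15 - 54 = -69)
(W(-5)*(-22))*13 = -69*(-22)*13 = 1518*13 = 19734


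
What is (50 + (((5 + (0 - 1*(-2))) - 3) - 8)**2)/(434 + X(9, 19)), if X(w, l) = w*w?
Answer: 66/515 ≈ 0.12816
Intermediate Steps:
X(w, l) = w**2
(50 + (((5 + (0 - 1*(-2))) - 3) - 8)**2)/(434 + X(9, 19)) = (50 + (((5 + (0 - 1*(-2))) - 3) - 8)**2)/(434 + 9**2) = (50 + (((5 + (0 + 2)) - 3) - 8)**2)/(434 + 81) = (50 + (((5 + 2) - 3) - 8)**2)/515 = (50 + ((7 - 3) - 8)**2)*(1/515) = (50 + (4 - 8)**2)*(1/515) = (50 + (-4)**2)*(1/515) = (50 + 16)*(1/515) = 66*(1/515) = 66/515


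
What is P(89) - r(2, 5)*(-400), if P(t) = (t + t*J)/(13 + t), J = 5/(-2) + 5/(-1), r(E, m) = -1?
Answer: -82757/204 ≈ -405.67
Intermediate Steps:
J = -15/2 (J = 5*(-½) + 5*(-1) = -5/2 - 5 = -15/2 ≈ -7.5000)
P(t) = -13*t/(2*(13 + t)) (P(t) = (t + t*(-15/2))/(13 + t) = (t - 15*t/2)/(13 + t) = (-13*t/2)/(13 + t) = -13*t/(2*(13 + t)))
P(89) - r(2, 5)*(-400) = -13*89/(26 + 2*89) - (-1)*(-400) = -13*89/(26 + 178) - 1*400 = -13*89/204 - 400 = -13*89*1/204 - 400 = -1157/204 - 400 = -82757/204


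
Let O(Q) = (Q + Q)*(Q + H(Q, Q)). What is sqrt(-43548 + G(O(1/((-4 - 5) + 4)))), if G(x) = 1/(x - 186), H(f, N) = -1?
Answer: I*sqrt(936763060062)/4638 ≈ 208.68*I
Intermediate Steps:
O(Q) = 2*Q*(-1 + Q) (O(Q) = (Q + Q)*(Q - 1) = (2*Q)*(-1 + Q) = 2*Q*(-1 + Q))
G(x) = 1/(-186 + x)
sqrt(-43548 + G(O(1/((-4 - 5) + 4)))) = sqrt(-43548 + 1/(-186 + 2*(-1 + 1/((-4 - 5) + 4))/((-4 - 5) + 4))) = sqrt(-43548 + 1/(-186 + 2*(-1 + 1/(-9 + 4))/(-9 + 4))) = sqrt(-43548 + 1/(-186 + 2*(-1 + 1/(-5))/(-5))) = sqrt(-43548 + 1/(-186 + 2*(-1/5)*(-1 - 1/5))) = sqrt(-43548 + 1/(-186 + 2*(-1/5)*(-6/5))) = sqrt(-43548 + 1/(-186 + 12/25)) = sqrt(-43548 + 1/(-4638/25)) = sqrt(-43548 - 25/4638) = sqrt(-201975649/4638) = I*sqrt(936763060062)/4638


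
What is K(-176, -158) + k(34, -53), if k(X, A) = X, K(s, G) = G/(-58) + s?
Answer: -4039/29 ≈ -139.28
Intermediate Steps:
K(s, G) = s - G/58 (K(s, G) = -G/58 + s = s - G/58)
K(-176, -158) + k(34, -53) = (-176 - 1/58*(-158)) + 34 = (-176 + 79/29) + 34 = -5025/29 + 34 = -4039/29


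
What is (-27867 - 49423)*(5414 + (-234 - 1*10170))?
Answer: 385677100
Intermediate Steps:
(-27867 - 49423)*(5414 + (-234 - 1*10170)) = -77290*(5414 + (-234 - 10170)) = -77290*(5414 - 10404) = -77290*(-4990) = 385677100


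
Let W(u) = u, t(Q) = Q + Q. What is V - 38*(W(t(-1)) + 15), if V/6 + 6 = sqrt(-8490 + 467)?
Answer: -530 + 6*I*sqrt(8023) ≈ -530.0 + 537.43*I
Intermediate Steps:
t(Q) = 2*Q
V = -36 + 6*I*sqrt(8023) (V = -36 + 6*sqrt(-8490 + 467) = -36 + 6*sqrt(-8023) = -36 + 6*(I*sqrt(8023)) = -36 + 6*I*sqrt(8023) ≈ -36.0 + 537.43*I)
V - 38*(W(t(-1)) + 15) = (-36 + 6*I*sqrt(8023)) - 38*(2*(-1) + 15) = (-36 + 6*I*sqrt(8023)) - 38*(-2 + 15) = (-36 + 6*I*sqrt(8023)) - 38*13 = (-36 + 6*I*sqrt(8023)) - 1*494 = (-36 + 6*I*sqrt(8023)) - 494 = -530 + 6*I*sqrt(8023)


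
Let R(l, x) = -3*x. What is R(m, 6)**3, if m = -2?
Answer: -5832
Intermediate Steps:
R(m, 6)**3 = (-3*6)**3 = (-18)**3 = -5832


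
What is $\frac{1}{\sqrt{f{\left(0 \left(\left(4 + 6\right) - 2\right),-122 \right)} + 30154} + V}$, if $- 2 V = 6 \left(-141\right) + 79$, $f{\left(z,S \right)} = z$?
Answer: $\frac{1534}{467673} - \frac{4 \sqrt{30154}}{467673} \approx 0.0017949$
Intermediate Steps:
$V = \frac{767}{2}$ ($V = - \frac{6 \left(-141\right) + 79}{2} = - \frac{-846 + 79}{2} = \left(- \frac{1}{2}\right) \left(-767\right) = \frac{767}{2} \approx 383.5$)
$\frac{1}{\sqrt{f{\left(0 \left(\left(4 + 6\right) - 2\right),-122 \right)} + 30154} + V} = \frac{1}{\sqrt{0 \left(\left(4 + 6\right) - 2\right) + 30154} + \frac{767}{2}} = \frac{1}{\sqrt{0 \left(10 - 2\right) + 30154} + \frac{767}{2}} = \frac{1}{\sqrt{0 \cdot 8 + 30154} + \frac{767}{2}} = \frac{1}{\sqrt{0 + 30154} + \frac{767}{2}} = \frac{1}{\sqrt{30154} + \frac{767}{2}} = \frac{1}{\frac{767}{2} + \sqrt{30154}}$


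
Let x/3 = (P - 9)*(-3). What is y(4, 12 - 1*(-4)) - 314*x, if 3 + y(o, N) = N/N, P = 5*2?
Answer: 2824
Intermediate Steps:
P = 10
y(o, N) = -2 (y(o, N) = -3 + N/N = -3 + 1 = -2)
x = -9 (x = 3*((10 - 9)*(-3)) = 3*(1*(-3)) = 3*(-3) = -9)
y(4, 12 - 1*(-4)) - 314*x = -2 - 314*(-9) = -2 + 2826 = 2824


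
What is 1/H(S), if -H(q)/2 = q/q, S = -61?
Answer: -½ ≈ -0.50000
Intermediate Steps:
H(q) = -2 (H(q) = -2*q/q = -2*1 = -2)
1/H(S) = 1/(-2) = -½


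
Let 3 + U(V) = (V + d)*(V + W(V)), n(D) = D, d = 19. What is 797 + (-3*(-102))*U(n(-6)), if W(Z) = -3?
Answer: -35923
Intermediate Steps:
U(V) = -3 + (-3 + V)*(19 + V) (U(V) = -3 + (V + 19)*(V - 3) = -3 + (19 + V)*(-3 + V) = -3 + (-3 + V)*(19 + V))
797 + (-3*(-102))*U(n(-6)) = 797 + (-3*(-102))*(-60 + (-6)**2 + 16*(-6)) = 797 + 306*(-60 + 36 - 96) = 797 + 306*(-120) = 797 - 36720 = -35923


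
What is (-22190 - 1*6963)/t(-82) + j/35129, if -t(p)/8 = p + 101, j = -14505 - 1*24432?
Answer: 1018197313/5339608 ≈ 190.69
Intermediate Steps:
j = -38937 (j = -14505 - 24432 = -38937)
t(p) = -808 - 8*p (t(p) = -8*(p + 101) = -8*(101 + p) = -808 - 8*p)
(-22190 - 1*6963)/t(-82) + j/35129 = (-22190 - 1*6963)/(-808 - 8*(-82)) - 38937/35129 = (-22190 - 6963)/(-808 + 656) - 38937*1/35129 = -29153/(-152) - 38937/35129 = -29153*(-1/152) - 38937/35129 = 29153/152 - 38937/35129 = 1018197313/5339608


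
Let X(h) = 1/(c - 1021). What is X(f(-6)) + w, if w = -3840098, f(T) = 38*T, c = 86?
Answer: -3590491631/935 ≈ -3.8401e+6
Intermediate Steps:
X(h) = -1/935 (X(h) = 1/(86 - 1021) = 1/(-935) = -1/935)
X(f(-6)) + w = -1/935 - 3840098 = -3590491631/935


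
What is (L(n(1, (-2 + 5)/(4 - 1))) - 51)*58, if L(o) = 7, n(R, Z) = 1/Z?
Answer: -2552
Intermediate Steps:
(L(n(1, (-2 + 5)/(4 - 1))) - 51)*58 = (7 - 51)*58 = -44*58 = -2552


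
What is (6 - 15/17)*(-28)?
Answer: -2436/17 ≈ -143.29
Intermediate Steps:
(6 - 15/17)*(-28) = (87/17)*(-28) = -2436/17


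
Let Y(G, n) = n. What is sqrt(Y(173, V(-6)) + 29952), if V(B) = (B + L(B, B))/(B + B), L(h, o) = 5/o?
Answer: sqrt(4313170)/12 ≈ 173.07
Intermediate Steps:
V(B) = (B + 5/B)/(2*B) (V(B) = (B + 5/B)/(B + B) = (B + 5/B)/((2*B)) = (B + 5/B)*(1/(2*B)) = (B + 5/B)/(2*B))
sqrt(Y(173, V(-6)) + 29952) = sqrt((1/2)*(5 + (-6)**2)/(-6)**2 + 29952) = sqrt((1/2)*(1/36)*(5 + 36) + 29952) = sqrt((1/2)*(1/36)*41 + 29952) = sqrt(41/72 + 29952) = sqrt(2156585/72) = sqrt(4313170)/12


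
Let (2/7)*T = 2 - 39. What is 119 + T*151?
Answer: -38871/2 ≈ -19436.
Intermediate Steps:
T = -259/2 (T = 7*(2 - 39)/2 = (7/2)*(-37) = -259/2 ≈ -129.50)
119 + T*151 = 119 - 259/2*151 = 119 - 39109/2 = -38871/2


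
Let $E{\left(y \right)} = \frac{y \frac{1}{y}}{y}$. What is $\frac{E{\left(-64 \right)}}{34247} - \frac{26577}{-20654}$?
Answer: $\frac{1266340447}{984121792} \approx 1.2868$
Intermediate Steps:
$E{\left(y \right)} = \frac{1}{y}$ ($E{\left(y \right)} = 1 \frac{1}{y} = \frac{1}{y}$)
$\frac{E{\left(-64 \right)}}{34247} - \frac{26577}{-20654} = \frac{1}{\left(-64\right) 34247} - \frac{26577}{-20654} = \left(- \frac{1}{64}\right) \frac{1}{34247} - - \frac{26577}{20654} = - \frac{1}{2191808} + \frac{26577}{20654} = \frac{1266340447}{984121792}$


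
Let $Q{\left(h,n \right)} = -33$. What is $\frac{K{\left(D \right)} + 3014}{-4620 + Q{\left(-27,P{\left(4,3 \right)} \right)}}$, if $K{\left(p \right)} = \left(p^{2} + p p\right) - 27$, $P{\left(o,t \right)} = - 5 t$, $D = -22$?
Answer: $- \frac{3955}{4653} \approx -0.84999$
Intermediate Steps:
$K{\left(p \right)} = -27 + 2 p^{2}$ ($K{\left(p \right)} = \left(p^{2} + p^{2}\right) - 27 = 2 p^{2} - 27 = -27 + 2 p^{2}$)
$\frac{K{\left(D \right)} + 3014}{-4620 + Q{\left(-27,P{\left(4,3 \right)} \right)}} = \frac{\left(-27 + 2 \left(-22\right)^{2}\right) + 3014}{-4620 - 33} = \frac{\left(-27 + 2 \cdot 484\right) + 3014}{-4653} = \left(\left(-27 + 968\right) + 3014\right) \left(- \frac{1}{4653}\right) = \left(941 + 3014\right) \left(- \frac{1}{4653}\right) = 3955 \left(- \frac{1}{4653}\right) = - \frac{3955}{4653}$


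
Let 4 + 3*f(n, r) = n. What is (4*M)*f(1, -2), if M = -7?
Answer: 28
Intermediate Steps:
f(n, r) = -4/3 + n/3
(4*M)*f(1, -2) = (4*(-7))*(-4/3 + (1/3)*1) = -28*(-4/3 + 1/3) = -28*(-1) = 28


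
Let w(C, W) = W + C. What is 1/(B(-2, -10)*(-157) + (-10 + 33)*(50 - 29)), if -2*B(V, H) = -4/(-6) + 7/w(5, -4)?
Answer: 6/6509 ≈ 0.00092180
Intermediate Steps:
w(C, W) = C + W
B(V, H) = -23/6 (B(V, H) = -(-4/(-6) + 7/(5 - 4))/2 = -(-4*(-⅙) + 7/1)/2 = -(⅔ + 7*1)/2 = -(⅔ + 7)/2 = -½*23/3 = -23/6)
1/(B(-2, -10)*(-157) + (-10 + 33)*(50 - 29)) = 1/(-23/6*(-157) + (-10 + 33)*(50 - 29)) = 1/(3611/6 + 23*21) = 1/(3611/6 + 483) = 1/(6509/6) = 6/6509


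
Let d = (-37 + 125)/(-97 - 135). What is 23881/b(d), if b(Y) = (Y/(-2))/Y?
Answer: -47762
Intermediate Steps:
d = -11/29 (d = 88/(-232) = 88*(-1/232) = -11/29 ≈ -0.37931)
b(Y) = -1/2 (b(Y) = (Y*(-1/2))/Y = (-Y/2)/Y = -1/2)
23881/b(d) = 23881/(-1/2) = 23881*(-2) = -47762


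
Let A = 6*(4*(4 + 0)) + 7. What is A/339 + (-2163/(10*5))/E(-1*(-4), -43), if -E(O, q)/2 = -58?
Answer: -135857/1966200 ≈ -0.069096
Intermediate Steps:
E(O, q) = 116 (E(O, q) = -2*(-58) = 116)
A = 103 (A = 6*(4*4) + 7 = 6*16 + 7 = 96 + 7 = 103)
A/339 + (-2163/(10*5))/E(-1*(-4), -43) = 103/339 - 2163/(10*5)/116 = 103*(1/339) - 2163/50*(1/116) = 103/339 - 2163*1/50*(1/116) = 103/339 - 2163/50*1/116 = 103/339 - 2163/5800 = -135857/1966200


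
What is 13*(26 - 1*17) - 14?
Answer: 103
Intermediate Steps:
13*(26 - 1*17) - 14 = 13*(26 - 17) - 14 = 13*9 - 14 = 117 - 14 = 103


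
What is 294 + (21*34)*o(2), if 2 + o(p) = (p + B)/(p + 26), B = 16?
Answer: -675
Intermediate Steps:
o(p) = -2 + (16 + p)/(26 + p) (o(p) = -2 + (p + 16)/(p + 26) = -2 + (16 + p)/(26 + p))
294 + (21*34)*o(2) = 294 + (21*34)*((-36 - 1*2)/(26 + 2)) = 294 + 714*((-36 - 2)/28) = 294 + 714*((1/28)*(-38)) = 294 + 714*(-19/14) = 294 - 969 = -675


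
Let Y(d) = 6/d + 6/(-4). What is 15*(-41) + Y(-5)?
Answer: -6177/10 ≈ -617.70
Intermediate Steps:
Y(d) = -3/2 + 6/d (Y(d) = 6/d + 6*(-¼) = 6/d - 3/2 = -3/2 + 6/d)
15*(-41) + Y(-5) = 15*(-41) + (-3/2 + 6/(-5)) = -615 + (-3/2 + 6*(-⅕)) = -615 + (-3/2 - 6/5) = -615 - 27/10 = -6177/10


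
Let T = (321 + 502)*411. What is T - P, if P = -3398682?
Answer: 3736935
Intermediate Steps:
T = 338253 (T = 823*411 = 338253)
T - P = 338253 - 1*(-3398682) = 338253 + 3398682 = 3736935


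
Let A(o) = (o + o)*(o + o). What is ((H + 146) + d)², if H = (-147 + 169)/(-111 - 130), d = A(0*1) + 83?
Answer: 3043397889/58081 ≈ 52399.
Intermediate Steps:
A(o) = 4*o² (A(o) = (2*o)*(2*o) = 4*o²)
d = 83 (d = 4*(0*1)² + 83 = 4*0² + 83 = 4*0 + 83 = 0 + 83 = 83)
H = -22/241 (H = 22/(-241) = 22*(-1/241) = -22/241 ≈ -0.091286)
((H + 146) + d)² = ((-22/241 + 146) + 83)² = (35164/241 + 83)² = (55167/241)² = 3043397889/58081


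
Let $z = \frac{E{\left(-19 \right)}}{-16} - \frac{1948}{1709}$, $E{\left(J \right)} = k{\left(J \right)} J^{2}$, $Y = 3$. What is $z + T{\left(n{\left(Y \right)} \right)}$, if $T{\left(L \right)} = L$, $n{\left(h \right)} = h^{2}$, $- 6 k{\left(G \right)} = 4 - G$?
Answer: $\frac{15479395}{164064} \approx 94.35$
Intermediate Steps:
$k{\left(G \right)} = - \frac{2}{3} + \frac{G}{6}$ ($k{\left(G \right)} = - \frac{4 - G}{6} = - \frac{2}{3} + \frac{G}{6}$)
$E{\left(J \right)} = J^{2} \left(- \frac{2}{3} + \frac{J}{6}\right)$ ($E{\left(J \right)} = \left(- \frac{2}{3} + \frac{J}{6}\right) J^{2} = J^{2} \left(- \frac{2}{3} + \frac{J}{6}\right)$)
$z = \frac{14002819}{164064}$ ($z = \frac{\frac{1}{6} \left(-19\right)^{2} \left(-4 - 19\right)}{-16} - \frac{1948}{1709} = \frac{1}{6} \cdot 361 \left(-23\right) \left(- \frac{1}{16}\right) - \frac{1948}{1709} = \left(- \frac{8303}{6}\right) \left(- \frac{1}{16}\right) - \frac{1948}{1709} = \frac{8303}{96} - \frac{1948}{1709} = \frac{14002819}{164064} \approx 85.35$)
$z + T{\left(n{\left(Y \right)} \right)} = \frac{14002819}{164064} + 3^{2} = \frac{14002819}{164064} + 9 = \frac{15479395}{164064}$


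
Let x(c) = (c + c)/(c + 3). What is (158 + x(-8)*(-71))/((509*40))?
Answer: -173/50900 ≈ -0.0033988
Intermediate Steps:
x(c) = 2*c/(3 + c) (x(c) = (2*c)/(3 + c) = 2*c/(3 + c))
(158 + x(-8)*(-71))/((509*40)) = (158 + (2*(-8)/(3 - 8))*(-71))/((509*40)) = (158 + (2*(-8)/(-5))*(-71))/20360 = (158 + (2*(-8)*(-⅕))*(-71))*(1/20360) = (158 + (16/5)*(-71))*(1/20360) = (158 - 1136/5)*(1/20360) = -346/5*1/20360 = -173/50900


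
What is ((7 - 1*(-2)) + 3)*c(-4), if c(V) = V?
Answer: -48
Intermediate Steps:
((7 - 1*(-2)) + 3)*c(-4) = ((7 - 1*(-2)) + 3)*(-4) = ((7 + 2) + 3)*(-4) = (9 + 3)*(-4) = 12*(-4) = -48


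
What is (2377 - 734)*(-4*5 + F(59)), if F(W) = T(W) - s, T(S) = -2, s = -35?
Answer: 21359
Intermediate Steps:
F(W) = 33 (F(W) = -2 - 1*(-35) = -2 + 35 = 33)
(2377 - 734)*(-4*5 + F(59)) = (2377 - 734)*(-4*5 + 33) = 1643*(-20 + 33) = 1643*13 = 21359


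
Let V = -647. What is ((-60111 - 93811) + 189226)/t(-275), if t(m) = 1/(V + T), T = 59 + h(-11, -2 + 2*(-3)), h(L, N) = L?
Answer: -21147096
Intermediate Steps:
T = 48 (T = 59 - 11 = 48)
t(m) = -1/599 (t(m) = 1/(-647 + 48) = 1/(-599) = -1/599)
((-60111 - 93811) + 189226)/t(-275) = ((-60111 - 93811) + 189226)/(-1/599) = (-153922 + 189226)*(-599) = 35304*(-599) = -21147096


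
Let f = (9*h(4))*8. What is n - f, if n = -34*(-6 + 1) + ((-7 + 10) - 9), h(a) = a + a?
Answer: -412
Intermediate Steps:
h(a) = 2*a
n = 164 (n = -34*(-5) + (3 - 9) = 170 - 6 = 164)
f = 576 (f = (9*(2*4))*8 = (9*8)*8 = 72*8 = 576)
n - f = 164 - 1*576 = 164 - 576 = -412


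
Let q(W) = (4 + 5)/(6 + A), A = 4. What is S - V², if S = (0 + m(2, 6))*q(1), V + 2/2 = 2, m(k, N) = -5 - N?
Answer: -109/10 ≈ -10.900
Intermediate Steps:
q(W) = 9/10 (q(W) = (4 + 5)/(6 + 4) = 9/10)
V = 1 (V = -1 + 2 = 1)
S = -99/10 (S = (0 + (-5 - 1*6))*(9/10) = (0 + (-5 - 6))*(9/10) = (0 - 11)*(9/10) = -11*9/10 = -99/10 ≈ -9.9000)
S - V² = -99/10 - 1*1² = -99/10 - 1*1 = -99/10 - 1 = -109/10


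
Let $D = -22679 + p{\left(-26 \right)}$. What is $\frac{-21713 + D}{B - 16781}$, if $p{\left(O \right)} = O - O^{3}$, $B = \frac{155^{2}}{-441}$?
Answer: $\frac{5918661}{3712223} \approx 1.5944$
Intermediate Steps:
$B = - \frac{24025}{441}$ ($B = 24025 \left(- \frac{1}{441}\right) = - \frac{24025}{441} \approx -54.478$)
$D = -5129$ ($D = -22679 - -17550 = -22679 + \left(-26 + 17576\right) = -22679 + 17550 = -5129$)
$\frac{-21713 + D}{B - 16781} = \frac{-21713 - 5129}{- \frac{24025}{441} - 16781} = - \frac{26842}{- \frac{7424446}{441}} = \left(-26842\right) \left(- \frac{441}{7424446}\right) = \frac{5918661}{3712223}$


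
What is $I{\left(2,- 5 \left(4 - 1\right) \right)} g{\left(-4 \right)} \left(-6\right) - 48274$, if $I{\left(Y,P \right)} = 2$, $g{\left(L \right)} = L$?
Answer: $-48226$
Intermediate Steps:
$I{\left(2,- 5 \left(4 - 1\right) \right)} g{\left(-4 \right)} \left(-6\right) - 48274 = 2 \left(-4\right) \left(-6\right) - 48274 = \left(-8\right) \left(-6\right) - 48274 = 48 - 48274 = -48226$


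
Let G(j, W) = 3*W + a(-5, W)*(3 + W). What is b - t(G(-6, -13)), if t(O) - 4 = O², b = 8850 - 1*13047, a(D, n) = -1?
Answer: -5042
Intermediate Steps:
G(j, W) = -3 + 2*W (G(j, W) = 3*W - (3 + W) = 3*W + (-3 - W) = -3 + 2*W)
b = -4197 (b = 8850 - 13047 = -4197)
t(O) = 4 + O²
b - t(G(-6, -13)) = -4197 - (4 + (-3 + 2*(-13))²) = -4197 - (4 + (-3 - 26)²) = -4197 - (4 + (-29)²) = -4197 - (4 + 841) = -4197 - 1*845 = -4197 - 845 = -5042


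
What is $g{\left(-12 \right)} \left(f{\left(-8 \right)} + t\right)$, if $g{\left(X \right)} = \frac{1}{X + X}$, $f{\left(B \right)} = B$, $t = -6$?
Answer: $\frac{7}{12} \approx 0.58333$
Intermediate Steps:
$g{\left(X \right)} = \frac{1}{2 X}$
$g{\left(-12 \right)} \left(f{\left(-8 \right)} + t\right) = \frac{1}{2 \left(-12\right)} \left(-8 - 6\right) = \frac{1}{2} \left(- \frac{1}{12}\right) \left(-14\right) = \left(- \frac{1}{24}\right) \left(-14\right) = \frac{7}{12}$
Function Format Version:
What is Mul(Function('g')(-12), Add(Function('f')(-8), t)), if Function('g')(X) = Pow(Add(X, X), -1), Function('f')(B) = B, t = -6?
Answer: Rational(7, 12) ≈ 0.58333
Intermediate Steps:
Function('g')(X) = Mul(Rational(1, 2), Pow(X, -1)) (Function('g')(X) = Pow(Mul(2, X), -1) = Mul(Rational(1, 2), Pow(X, -1)))
Mul(Function('g')(-12), Add(Function('f')(-8), t)) = Mul(Mul(Rational(1, 2), Pow(-12, -1)), Add(-8, -6)) = Mul(Mul(Rational(1, 2), Rational(-1, 12)), -14) = Mul(Rational(-1, 24), -14) = Rational(7, 12)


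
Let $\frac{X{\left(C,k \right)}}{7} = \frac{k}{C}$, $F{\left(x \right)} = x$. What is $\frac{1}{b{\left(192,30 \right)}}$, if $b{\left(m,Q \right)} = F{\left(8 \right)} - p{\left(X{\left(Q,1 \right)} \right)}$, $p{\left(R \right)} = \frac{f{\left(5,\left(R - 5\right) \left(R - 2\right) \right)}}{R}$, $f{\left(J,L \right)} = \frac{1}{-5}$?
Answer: $\frac{7}{62} \approx 0.1129$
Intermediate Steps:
$X{\left(C,k \right)} = \frac{7 k}{C}$ ($X{\left(C,k \right)} = 7 \frac{k}{C} = \frac{7 k}{C}$)
$f{\left(J,L \right)} = - \frac{1}{5}$
$p{\left(R \right)} = - \frac{1}{5 R}$
$b{\left(m,Q \right)} = 8 + \frac{Q}{35}$ ($b{\left(m,Q \right)} = 8 - - \frac{1}{5 \cdot 7 \cdot 1 \frac{1}{Q}} = 8 - - \frac{1}{5 \frac{7}{Q}} = 8 - - \frac{\frac{1}{7} Q}{5} = 8 - - \frac{Q}{35} = 8 + \frac{Q}{35}$)
$\frac{1}{b{\left(192,30 \right)}} = \frac{1}{8 + \frac{1}{35} \cdot 30} = \frac{1}{8 + \frac{6}{7}} = \frac{1}{\frac{62}{7}} = \frac{7}{62}$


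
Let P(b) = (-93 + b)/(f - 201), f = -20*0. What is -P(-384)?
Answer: -159/67 ≈ -2.3731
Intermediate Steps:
f = 0
P(b) = 31/67 - b/201 (P(b) = (-93 + b)/(0 - 201) = (-93 + b)/(-201) = (-93 + b)*(-1/201) = 31/67 - b/201)
-P(-384) = -(31/67 - 1/201*(-384)) = -(31/67 + 128/67) = -1*159/67 = -159/67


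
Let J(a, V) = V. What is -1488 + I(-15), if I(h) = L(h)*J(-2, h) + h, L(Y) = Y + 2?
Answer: -1308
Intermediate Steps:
L(Y) = 2 + Y
I(h) = h + h*(2 + h) (I(h) = (2 + h)*h + h = h*(2 + h) + h = h + h*(2 + h))
-1488 + I(-15) = -1488 - 15*(3 - 15) = -1488 - 15*(-12) = -1488 + 180 = -1308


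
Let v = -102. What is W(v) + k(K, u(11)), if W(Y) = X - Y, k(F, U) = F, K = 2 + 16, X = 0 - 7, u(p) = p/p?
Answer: 113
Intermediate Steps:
u(p) = 1
X = -7
K = 18
W(Y) = -7 - Y
W(v) + k(K, u(11)) = (-7 - 1*(-102)) + 18 = (-7 + 102) + 18 = 95 + 18 = 113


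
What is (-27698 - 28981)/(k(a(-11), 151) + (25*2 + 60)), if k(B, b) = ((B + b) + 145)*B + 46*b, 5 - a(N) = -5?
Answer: -18893/3372 ≈ -5.6029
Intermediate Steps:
a(N) = 10 (a(N) = 5 - 1*(-5) = 5 + 5 = 10)
k(B, b) = 46*b + B*(145 + B + b) (k(B, b) = (145 + B + b)*B + 46*b = B*(145 + B + b) + 46*b = 46*b + B*(145 + B + b))
(-27698 - 28981)/(k(a(-11), 151) + (25*2 + 60)) = (-27698 - 28981)/((10² + 46*151 + 145*10 + 10*151) + (25*2 + 60)) = -56679/((100 + 6946 + 1450 + 1510) + (50 + 60)) = -56679/(10006 + 110) = -56679/10116 = -56679*1/10116 = -18893/3372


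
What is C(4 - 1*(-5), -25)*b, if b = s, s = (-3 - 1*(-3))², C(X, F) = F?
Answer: 0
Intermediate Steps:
s = 0 (s = (-3 + 3)² = 0² = 0)
b = 0
C(4 - 1*(-5), -25)*b = -25*0 = 0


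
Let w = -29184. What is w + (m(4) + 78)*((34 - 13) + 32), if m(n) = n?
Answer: -24838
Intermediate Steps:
w + (m(4) + 78)*((34 - 13) + 32) = -29184 + (4 + 78)*((34 - 13) + 32) = -29184 + 82*(21 + 32) = -29184 + 82*53 = -29184 + 4346 = -24838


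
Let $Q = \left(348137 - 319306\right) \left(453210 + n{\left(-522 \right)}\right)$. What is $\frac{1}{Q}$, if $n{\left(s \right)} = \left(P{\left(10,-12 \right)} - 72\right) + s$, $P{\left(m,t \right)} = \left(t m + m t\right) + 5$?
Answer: $\frac{1}{13042596611} \approx 7.6672 \cdot 10^{-11}$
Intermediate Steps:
$P{\left(m,t \right)} = 5 + 2 m t$ ($P{\left(m,t \right)} = \left(m t + m t\right) + 5 = 2 m t + 5 = 5 + 2 m t$)
$n{\left(s \right)} = -307 + s$ ($n{\left(s \right)} = \left(\left(5 + 2 \cdot 10 \left(-12\right)\right) - 72\right) + s = \left(\left(5 - 240\right) - 72\right) + s = \left(-235 - 72\right) + s = -307 + s$)
$Q = 13042596611$ ($Q = \left(348137 - 319306\right) \left(453210 - 829\right) = 28831 \left(453210 - 829\right) = 28831 \cdot 452381 = 13042596611$)
$\frac{1}{Q} = \frac{1}{13042596611}$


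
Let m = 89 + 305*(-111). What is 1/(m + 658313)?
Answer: 1/624547 ≈ 1.6012e-6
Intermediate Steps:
m = -33766 (m = 89 - 33855 = -33766)
1/(m + 658313) = 1/(-33766 + 658313) = 1/624547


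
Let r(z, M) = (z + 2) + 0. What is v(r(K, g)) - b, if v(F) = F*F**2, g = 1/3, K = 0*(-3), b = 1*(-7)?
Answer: 15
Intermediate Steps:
b = -7
K = 0
g = 1/3 ≈ 0.33333
r(z, M) = 2 + z (r(z, M) = (2 + z) + 0 = 2 + z)
v(F) = F**3
v(r(K, g)) - b = (2 + 0)**3 - 1*(-7) = 2**3 + 7 = 8 + 7 = 15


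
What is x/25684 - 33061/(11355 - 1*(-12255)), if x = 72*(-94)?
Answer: -252232801/151599810 ≈ -1.6638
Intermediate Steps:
x = -6768
x/25684 - 33061/(11355 - 1*(-12255)) = -6768/25684 - 33061/(11355 - 1*(-12255)) = -6768*1/25684 - 33061/(11355 + 12255) = -1692/6421 - 33061/23610 = -252232801/151599810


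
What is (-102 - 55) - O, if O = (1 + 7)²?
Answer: -221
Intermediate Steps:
O = 64 (O = 8² = 64)
(-102 - 55) - O = (-102 - 55) - 1*64 = -157 - 64 = -221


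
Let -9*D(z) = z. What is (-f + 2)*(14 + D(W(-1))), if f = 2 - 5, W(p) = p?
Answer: 635/9 ≈ 70.556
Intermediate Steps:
D(z) = -z/9
f = -3
(-f + 2)*(14 + D(W(-1))) = (-1*(-3) + 2)*(14 - ⅑*(-1)) = (3 + 2)*(14 + ⅑) = 5*(127/9) = 635/9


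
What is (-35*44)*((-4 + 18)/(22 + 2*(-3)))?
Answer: -2695/2 ≈ -1347.5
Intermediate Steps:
(-35*44)*((-4 + 18)/(22 + 2*(-3))) = -21560/(22 - 6) = -21560/16 = -1540*7/8 = -2695/2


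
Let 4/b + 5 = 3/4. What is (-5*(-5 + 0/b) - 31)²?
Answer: 36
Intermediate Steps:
b = -16/17 (b = 4/(-5 + 3/4) = 4/(-5 + 3*(¼)) = 4/(-5 + ¾) = 4/(-17/4) = 4*(-4/17) = -16/17 ≈ -0.94118)
(-5*(-5 + 0/b) - 31)² = (-5*(-5 + 0/(-16/17)) - 31)² = (-5*(-5 + 0*(-17/16)) - 31)² = (-5*(-5 + 0) - 31)² = (-5*(-5) - 31)² = (25 - 31)² = (-6)² = 36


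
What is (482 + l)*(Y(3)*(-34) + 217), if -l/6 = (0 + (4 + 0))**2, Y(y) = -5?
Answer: 149382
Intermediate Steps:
l = -96 (l = -6*(0 + (4 + 0))**2 = -6*(0 + 4)**2 = -6*4**2 = -6*16 = -96)
(482 + l)*(Y(3)*(-34) + 217) = (482 - 96)*(-5*(-34) + 217) = 386*(170 + 217) = 386*387 = 149382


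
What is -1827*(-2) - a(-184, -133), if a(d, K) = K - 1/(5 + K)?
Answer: 484735/128 ≈ 3787.0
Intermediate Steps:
-1827*(-2) - a(-184, -133) = -1827*(-2) - (-1 + (-133)² + 5*(-133))/(5 - 133) = 3654 - (-1 + 17689 - 665)/(-128) = 3654 - (-1)*17023/128 = 3654 - 1*(-17023/128) = 3654 + 17023/128 = 484735/128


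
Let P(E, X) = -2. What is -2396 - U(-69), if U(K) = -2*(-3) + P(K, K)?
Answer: -2400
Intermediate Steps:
U(K) = 4 (U(K) = -2*(-3) - 2 = 6 - 2 = 4)
-2396 - U(-69) = -2396 - 1*4 = -2396 - 4 = -2400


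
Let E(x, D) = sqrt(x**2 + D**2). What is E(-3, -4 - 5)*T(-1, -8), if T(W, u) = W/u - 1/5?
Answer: -9*sqrt(10)/40 ≈ -0.71151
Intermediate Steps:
T(W, u) = -1/5 + W/u (T(W, u) = W/u - 1*1/5 = W/u - 1/5 = -1/5 + W/u)
E(x, D) = sqrt(D**2 + x**2)
E(-3, -4 - 5)*T(-1, -8) = sqrt((-4 - 5)**2 + (-3)**2)*((-1 - 1/5*(-8))/(-8)) = sqrt((-9)**2 + 9)*(-(-1 + 8/5)/8) = sqrt(81 + 9)*(-1/8*3/5) = sqrt(90)*(-3/40) = (3*sqrt(10))*(-3/40) = -9*sqrt(10)/40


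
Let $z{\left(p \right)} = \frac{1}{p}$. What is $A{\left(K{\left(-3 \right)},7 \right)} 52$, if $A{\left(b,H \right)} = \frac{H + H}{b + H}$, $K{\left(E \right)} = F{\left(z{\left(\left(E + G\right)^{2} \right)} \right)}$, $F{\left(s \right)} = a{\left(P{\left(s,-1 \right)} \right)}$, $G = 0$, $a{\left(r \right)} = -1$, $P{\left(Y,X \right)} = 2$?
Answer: $\frac{364}{3} \approx 121.33$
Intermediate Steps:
$F{\left(s \right)} = -1$
$K{\left(E \right)} = -1$
$A{\left(b,H \right)} = \frac{2 H}{H + b}$
$A{\left(K{\left(-3 \right)},7 \right)} 52 = 2 \cdot 7 \frac{1}{7 - 1} \cdot 52 = 2 \cdot 7 \cdot \frac{1}{6} \cdot 52 = \frac{7}{3} \cdot 52 = \frac{364}{3}$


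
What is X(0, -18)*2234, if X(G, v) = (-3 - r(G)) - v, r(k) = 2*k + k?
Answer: 33510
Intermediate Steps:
r(k) = 3*k
X(G, v) = -3 - v - 3*G (X(G, v) = (-3 - 3*G) - v = -3 - v - 3*G)
X(0, -18)*2234 = (-3 - 1*(-18) - 3*0)*2234 = (-3 + 18 + 0)*2234 = 15*2234 = 33510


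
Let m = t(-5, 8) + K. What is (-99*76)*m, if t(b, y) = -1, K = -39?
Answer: 300960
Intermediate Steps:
m = -40 (m = -1 - 39 = -40)
(-99*76)*m = -99*76*(-40) = -7524*(-40) = 300960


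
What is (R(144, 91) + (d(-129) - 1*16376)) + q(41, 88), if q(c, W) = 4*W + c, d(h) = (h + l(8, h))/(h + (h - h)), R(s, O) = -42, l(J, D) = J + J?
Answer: -2067112/129 ≈ -16024.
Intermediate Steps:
l(J, D) = 2*J
d(h) = (16 + h)/h (d(h) = (h + 2*8)/(h + (h - h)) = (h + 16)/(h + 0) = (16 + h)/h)
q(c, W) = c + 4*W
(R(144, 91) + (d(-129) - 1*16376)) + q(41, 88) = (-42 + ((16 - 129)/(-129) - 1*16376)) + (41 + 4*88) = (-42 + (-1/129*(-113) - 16376)) + (41 + 352) = (-42 + (113/129 - 16376)) + 393 = (-42 - 2112391/129) + 393 = -2117809/129 + 393 = -2067112/129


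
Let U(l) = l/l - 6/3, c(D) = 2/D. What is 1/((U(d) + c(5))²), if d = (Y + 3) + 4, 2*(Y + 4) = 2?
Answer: 25/9 ≈ 2.7778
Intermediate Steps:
Y = -3 (Y = -4 + (½)*2 = -4 + 1 = -3)
d = 4 (d = (-3 + 3) + 4 = 0 + 4 = 4)
U(l) = -1 (U(l) = 1 - 6*⅓ = 1 - 2 = -1)
1/((U(d) + c(5))²) = 1/((-1 + 2/5)²) = 1/((-1 + 2*(⅕))²) = 1/((-1 + ⅖)²) = 1/((-⅗)²) = 1/(9/25) = 25/9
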